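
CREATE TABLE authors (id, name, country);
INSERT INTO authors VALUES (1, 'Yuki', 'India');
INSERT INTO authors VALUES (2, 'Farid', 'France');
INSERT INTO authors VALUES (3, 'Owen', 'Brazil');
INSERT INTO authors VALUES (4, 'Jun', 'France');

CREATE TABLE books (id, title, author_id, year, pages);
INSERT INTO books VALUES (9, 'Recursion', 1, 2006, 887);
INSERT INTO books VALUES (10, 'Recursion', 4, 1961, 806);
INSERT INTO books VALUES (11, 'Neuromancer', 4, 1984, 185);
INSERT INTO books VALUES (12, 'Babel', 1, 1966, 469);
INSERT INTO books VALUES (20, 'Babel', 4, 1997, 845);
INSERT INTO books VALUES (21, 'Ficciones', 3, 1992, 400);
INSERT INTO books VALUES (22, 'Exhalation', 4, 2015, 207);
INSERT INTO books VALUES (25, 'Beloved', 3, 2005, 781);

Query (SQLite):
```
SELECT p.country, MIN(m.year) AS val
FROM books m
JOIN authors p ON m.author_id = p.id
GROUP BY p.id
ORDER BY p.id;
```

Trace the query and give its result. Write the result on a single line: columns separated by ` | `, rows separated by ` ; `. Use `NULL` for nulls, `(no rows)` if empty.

Join each books row to its authors via author_id.
Group joined rows by authors.id; compute MIN(m.year) per group.
  1: ids {9, 12} → MIN(m.year)=1966
  3: ids {21, 25} → MIN(m.year)=1992
  4: ids {10, 11, 20, 22} → MIN(m.year)=1961

India | 1966 ; Brazil | 1992 ; France | 1961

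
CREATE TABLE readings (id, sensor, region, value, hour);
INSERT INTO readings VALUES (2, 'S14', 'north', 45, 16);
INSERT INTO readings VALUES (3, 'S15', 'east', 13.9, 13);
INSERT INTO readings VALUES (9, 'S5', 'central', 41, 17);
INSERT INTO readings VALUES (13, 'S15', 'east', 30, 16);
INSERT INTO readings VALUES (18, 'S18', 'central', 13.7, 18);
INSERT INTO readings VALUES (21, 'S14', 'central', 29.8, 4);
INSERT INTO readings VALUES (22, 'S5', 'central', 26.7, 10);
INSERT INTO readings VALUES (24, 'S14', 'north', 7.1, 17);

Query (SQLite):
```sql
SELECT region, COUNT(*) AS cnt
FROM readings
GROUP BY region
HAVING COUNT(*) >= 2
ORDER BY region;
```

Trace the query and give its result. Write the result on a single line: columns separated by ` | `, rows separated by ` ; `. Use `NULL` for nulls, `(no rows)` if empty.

central | 4 ; east | 2 ; north | 2

Partition readings by region; compute COUNT(*) within each group.
HAVING: keep groups with count ≥ 2.
  central: ids {9, 18, 21, 22} → COUNT(*)=4
  east: ids {3, 13} → COUNT(*)=2
  north: ids {2, 24} → COUNT(*)=2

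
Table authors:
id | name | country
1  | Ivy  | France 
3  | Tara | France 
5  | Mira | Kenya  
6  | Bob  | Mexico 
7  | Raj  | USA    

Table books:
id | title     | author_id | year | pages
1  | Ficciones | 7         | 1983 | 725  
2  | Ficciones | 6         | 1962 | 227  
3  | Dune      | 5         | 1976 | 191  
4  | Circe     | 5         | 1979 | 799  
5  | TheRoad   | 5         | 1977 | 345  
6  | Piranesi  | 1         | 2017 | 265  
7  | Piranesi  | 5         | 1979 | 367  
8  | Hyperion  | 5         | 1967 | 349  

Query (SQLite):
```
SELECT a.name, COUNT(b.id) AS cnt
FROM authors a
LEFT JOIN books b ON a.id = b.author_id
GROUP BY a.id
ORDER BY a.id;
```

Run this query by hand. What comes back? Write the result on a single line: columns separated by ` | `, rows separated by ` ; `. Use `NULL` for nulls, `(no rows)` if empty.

Ivy | 1 ; Tara | 0 ; Mira | 5 ; Bob | 1 ; Raj | 1

LEFT JOIN keeps every authors row; unmatched ones get NULL for books columns.
Group by authors.id and compute COUNT(b.id). COUNT(col) of an all-NULL group is 0.
  1: ids {6} → COUNT(b.id)=1
  3: ids {—} → COUNT(b.id)=0
  5: ids {3, 4, 5, 7, 8} → COUNT(b.id)=5
  6: ids {2} → COUNT(b.id)=1
  7: ids {1} → COUNT(b.id)=1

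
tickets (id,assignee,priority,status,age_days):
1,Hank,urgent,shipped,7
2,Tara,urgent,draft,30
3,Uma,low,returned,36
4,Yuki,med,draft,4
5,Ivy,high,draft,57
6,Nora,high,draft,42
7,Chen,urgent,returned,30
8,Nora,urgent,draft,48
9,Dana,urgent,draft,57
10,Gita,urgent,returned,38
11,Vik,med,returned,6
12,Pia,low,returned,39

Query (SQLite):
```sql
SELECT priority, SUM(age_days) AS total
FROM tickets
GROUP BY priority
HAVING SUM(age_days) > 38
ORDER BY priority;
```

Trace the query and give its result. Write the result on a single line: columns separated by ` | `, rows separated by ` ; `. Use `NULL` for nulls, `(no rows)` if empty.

high | 99 ; low | 75 ; urgent | 210

Partition tickets by priority; compute SUM(age_days) within each group.
HAVING: keep groups where SUM(age_days) > 38.
  high: ids {5, 6} → SUM(age_days)=99
  low: ids {3, 12} → SUM(age_days)=75
  med: ids {4, 11} → SUM(age_days)=10
  urgent: ids {1, 2, 7, 8, 9, 10} → SUM(age_days)=210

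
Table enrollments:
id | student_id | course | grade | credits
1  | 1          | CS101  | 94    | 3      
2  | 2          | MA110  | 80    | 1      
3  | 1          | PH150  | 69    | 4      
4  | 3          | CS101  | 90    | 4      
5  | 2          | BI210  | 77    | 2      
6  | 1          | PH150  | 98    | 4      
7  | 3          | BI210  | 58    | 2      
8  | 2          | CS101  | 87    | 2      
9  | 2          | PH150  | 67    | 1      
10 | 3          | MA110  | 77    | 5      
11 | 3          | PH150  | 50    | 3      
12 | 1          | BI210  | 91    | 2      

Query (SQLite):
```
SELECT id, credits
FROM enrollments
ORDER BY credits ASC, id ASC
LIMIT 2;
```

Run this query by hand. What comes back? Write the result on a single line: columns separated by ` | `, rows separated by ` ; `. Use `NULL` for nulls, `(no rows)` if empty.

Sort by credits asc, tiebreak id asc: (1, id=2), (1, id=9), (2, id=5), (2, id=7), (2, id=8) …. Take first 2.

2 | 1 ; 9 | 1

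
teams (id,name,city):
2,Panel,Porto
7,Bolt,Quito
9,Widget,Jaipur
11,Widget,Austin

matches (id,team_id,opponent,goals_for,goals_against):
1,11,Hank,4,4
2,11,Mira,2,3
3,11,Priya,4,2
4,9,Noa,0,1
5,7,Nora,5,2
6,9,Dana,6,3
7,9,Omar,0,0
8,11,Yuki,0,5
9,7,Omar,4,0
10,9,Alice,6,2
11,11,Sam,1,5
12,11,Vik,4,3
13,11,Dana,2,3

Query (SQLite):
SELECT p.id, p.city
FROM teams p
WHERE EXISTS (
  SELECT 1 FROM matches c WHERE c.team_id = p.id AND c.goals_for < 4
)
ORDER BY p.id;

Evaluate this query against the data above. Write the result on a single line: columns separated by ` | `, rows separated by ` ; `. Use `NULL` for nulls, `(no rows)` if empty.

For each teams row, check whether any matches with matching team_id has goals_for < 4.
Keep rows where that is true.

9 | Jaipur ; 11 | Austin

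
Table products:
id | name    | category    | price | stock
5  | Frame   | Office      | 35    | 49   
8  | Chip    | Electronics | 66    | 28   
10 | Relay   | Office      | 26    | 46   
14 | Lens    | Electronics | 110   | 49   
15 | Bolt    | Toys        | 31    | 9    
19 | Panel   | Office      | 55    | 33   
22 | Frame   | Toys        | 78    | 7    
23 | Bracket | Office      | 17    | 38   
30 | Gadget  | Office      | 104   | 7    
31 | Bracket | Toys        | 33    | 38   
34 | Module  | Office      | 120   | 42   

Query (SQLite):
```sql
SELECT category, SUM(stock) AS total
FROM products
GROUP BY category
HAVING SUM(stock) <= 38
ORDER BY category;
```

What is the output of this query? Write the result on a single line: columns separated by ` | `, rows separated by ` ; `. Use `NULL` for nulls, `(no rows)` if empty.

Partition products by category; compute SUM(stock) within each group.
HAVING: keep groups where SUM(stock) <= 38.
  Electronics: ids {8, 14} → SUM(stock)=77
  Office: ids {5, 10, 19, 23, 30, 34} → SUM(stock)=215
  Toys: ids {15, 22, 31} → SUM(stock)=54

(no rows)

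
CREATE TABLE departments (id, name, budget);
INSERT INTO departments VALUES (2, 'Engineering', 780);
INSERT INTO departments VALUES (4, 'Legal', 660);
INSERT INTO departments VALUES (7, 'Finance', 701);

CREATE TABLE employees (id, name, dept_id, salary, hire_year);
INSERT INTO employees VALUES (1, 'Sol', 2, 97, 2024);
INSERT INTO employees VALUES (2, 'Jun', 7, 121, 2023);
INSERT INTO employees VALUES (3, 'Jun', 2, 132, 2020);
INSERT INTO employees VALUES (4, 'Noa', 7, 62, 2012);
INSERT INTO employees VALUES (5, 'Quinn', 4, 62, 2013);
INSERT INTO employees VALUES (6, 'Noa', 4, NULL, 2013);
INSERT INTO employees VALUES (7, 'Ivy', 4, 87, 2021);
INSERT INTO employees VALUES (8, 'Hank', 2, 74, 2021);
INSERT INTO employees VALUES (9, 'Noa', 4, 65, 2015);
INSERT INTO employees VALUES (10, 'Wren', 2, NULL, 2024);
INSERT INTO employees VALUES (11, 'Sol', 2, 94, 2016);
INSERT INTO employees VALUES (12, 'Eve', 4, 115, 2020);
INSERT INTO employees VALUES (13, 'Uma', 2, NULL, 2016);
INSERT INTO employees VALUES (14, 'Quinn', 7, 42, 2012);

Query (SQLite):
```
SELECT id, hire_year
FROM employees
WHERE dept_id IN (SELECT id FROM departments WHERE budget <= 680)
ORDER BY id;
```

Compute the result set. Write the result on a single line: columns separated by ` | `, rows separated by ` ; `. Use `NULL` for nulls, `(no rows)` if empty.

5 | 2013 ; 6 | 2013 ; 7 | 2021 ; 9 | 2015 ; 12 | 2020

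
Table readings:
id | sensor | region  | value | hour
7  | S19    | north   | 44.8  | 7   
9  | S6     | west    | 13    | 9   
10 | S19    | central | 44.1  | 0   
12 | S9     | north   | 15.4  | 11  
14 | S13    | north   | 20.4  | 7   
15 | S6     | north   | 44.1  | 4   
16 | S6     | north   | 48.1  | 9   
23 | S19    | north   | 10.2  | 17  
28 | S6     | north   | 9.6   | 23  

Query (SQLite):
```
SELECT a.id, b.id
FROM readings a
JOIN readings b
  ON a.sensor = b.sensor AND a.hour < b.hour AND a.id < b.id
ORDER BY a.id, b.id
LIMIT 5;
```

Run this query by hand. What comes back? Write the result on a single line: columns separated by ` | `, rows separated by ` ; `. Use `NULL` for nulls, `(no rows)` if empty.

Pairs (a,b) with same sensor, a.hour < b.hour, a.id < b.id.
sensor groups: S13:{14} S19:{7,10,23} S6:{9,15,16,28} S9:{12}
Ordered by (a.id, b.id); first 5.

7 | 23 ; 9 | 28 ; 10 | 23 ; 15 | 16 ; 15 | 28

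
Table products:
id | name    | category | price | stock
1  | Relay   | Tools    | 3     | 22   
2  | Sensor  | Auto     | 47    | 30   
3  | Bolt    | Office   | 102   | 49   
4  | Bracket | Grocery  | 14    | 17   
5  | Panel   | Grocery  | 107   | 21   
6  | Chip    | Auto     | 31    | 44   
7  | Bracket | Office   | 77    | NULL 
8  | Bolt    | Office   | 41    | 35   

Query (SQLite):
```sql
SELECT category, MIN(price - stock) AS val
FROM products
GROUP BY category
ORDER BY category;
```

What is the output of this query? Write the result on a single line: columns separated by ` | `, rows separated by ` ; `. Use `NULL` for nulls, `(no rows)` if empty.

Auto | -13 ; Grocery | -3 ; Office | 6 ; Tools | -19

For each row compute price - stock.
Group by category; take MIN of the expression per group.
  Auto: ids {2, 6} → MIN(price - stock)=-13
  Grocery: ids {4, 5} → MIN(price - stock)=-3
  Office: ids {3, 7, 8} → MIN(price - stock)=6
  Tools: ids {1} → MIN(price - stock)=-19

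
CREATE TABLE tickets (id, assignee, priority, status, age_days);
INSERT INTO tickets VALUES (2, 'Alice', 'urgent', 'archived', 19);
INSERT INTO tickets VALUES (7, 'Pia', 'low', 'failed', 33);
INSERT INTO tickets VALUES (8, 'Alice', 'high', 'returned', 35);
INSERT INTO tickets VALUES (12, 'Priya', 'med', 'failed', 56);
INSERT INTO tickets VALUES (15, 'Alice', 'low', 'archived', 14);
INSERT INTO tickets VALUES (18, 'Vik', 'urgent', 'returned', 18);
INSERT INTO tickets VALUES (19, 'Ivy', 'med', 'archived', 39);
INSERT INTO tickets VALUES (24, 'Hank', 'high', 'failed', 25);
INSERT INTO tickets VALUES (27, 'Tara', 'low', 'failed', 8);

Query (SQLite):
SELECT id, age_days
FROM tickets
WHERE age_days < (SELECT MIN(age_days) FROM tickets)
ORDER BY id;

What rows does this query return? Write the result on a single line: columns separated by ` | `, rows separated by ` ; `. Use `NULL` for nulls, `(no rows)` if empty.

(no rows)

Scalar subquery: MIN(age_days) over all tickets rows = 8.
Keep rows where age_days < that value.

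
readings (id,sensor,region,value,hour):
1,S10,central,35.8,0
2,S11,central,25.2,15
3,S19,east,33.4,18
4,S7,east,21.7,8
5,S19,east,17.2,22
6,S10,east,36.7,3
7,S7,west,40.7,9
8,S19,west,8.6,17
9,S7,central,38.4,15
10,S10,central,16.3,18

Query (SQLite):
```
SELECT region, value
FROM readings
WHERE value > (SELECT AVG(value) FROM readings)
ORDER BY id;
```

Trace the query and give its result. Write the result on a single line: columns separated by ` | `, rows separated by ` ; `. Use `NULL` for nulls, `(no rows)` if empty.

Scalar subquery: AVG(value) over all readings rows = 27.4.
Keep rows where value > that value.

central | 35.8 ; east | 33.4 ; east | 36.7 ; west | 40.7 ; central | 38.4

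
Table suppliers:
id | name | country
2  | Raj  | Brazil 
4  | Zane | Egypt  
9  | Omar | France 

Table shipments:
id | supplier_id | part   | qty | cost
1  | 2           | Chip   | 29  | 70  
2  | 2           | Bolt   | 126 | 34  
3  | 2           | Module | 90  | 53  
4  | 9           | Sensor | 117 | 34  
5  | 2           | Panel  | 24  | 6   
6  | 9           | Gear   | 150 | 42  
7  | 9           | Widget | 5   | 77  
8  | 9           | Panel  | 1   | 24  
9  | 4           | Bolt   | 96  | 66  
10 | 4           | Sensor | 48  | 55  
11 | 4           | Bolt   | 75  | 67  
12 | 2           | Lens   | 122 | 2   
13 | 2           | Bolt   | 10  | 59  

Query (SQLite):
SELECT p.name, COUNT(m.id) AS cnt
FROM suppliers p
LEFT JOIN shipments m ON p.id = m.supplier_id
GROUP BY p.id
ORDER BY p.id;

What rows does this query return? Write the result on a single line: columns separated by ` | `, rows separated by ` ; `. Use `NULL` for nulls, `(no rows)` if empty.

Raj | 6 ; Zane | 3 ; Omar | 4

LEFT JOIN keeps every suppliers row; unmatched ones get NULL for shipments columns.
Group by suppliers.id and compute COUNT(m.id). COUNT(col) of an all-NULL group is 0.
  2: ids {1, 2, 3, 5, 12, 13} → COUNT(m.id)=6
  4: ids {9, 10, 11} → COUNT(m.id)=3
  9: ids {4, 6, 7, 8} → COUNT(m.id)=4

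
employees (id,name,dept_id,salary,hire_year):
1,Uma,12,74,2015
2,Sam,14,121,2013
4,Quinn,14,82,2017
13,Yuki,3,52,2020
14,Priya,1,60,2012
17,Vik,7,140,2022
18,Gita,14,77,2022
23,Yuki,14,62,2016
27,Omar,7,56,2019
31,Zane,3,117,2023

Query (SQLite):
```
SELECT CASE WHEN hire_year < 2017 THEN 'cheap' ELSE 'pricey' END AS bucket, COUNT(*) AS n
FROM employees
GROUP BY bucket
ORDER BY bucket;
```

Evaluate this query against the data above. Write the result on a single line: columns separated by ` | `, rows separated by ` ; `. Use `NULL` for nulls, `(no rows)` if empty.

cheap | 4 ; pricey | 6

Bucket rows by hire_year < 2017 → 'cheap' else 'pricey'; count each bucket.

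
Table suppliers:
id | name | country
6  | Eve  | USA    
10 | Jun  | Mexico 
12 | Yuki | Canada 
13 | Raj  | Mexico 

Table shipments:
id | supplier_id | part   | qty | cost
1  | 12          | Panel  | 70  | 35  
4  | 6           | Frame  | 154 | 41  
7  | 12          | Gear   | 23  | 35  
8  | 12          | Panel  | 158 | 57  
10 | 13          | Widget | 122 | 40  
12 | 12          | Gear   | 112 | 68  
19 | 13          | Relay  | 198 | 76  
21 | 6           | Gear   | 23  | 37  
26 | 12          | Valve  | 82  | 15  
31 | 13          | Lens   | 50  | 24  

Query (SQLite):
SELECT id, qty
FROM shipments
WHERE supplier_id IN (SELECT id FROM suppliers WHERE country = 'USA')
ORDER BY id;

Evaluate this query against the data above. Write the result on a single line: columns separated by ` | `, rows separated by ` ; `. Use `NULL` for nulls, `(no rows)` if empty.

4 | 154 ; 21 | 23

Inner query: suppliers.id where country = 'USA'.
Outer: keep shipments rows whose supplier_id is in that set.
Inner query → {6}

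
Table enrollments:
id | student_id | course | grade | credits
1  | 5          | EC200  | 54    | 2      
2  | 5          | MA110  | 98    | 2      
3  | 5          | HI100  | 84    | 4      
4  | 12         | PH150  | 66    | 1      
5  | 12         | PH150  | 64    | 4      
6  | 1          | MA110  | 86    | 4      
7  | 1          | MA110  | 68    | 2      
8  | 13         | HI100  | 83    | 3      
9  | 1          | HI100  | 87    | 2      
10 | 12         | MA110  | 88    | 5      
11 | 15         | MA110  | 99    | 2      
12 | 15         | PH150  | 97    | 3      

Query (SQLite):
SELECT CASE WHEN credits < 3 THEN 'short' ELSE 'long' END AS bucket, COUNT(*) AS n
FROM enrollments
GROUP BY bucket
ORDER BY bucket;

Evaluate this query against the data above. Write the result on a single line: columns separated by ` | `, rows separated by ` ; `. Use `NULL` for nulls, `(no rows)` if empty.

Bucket rows by credits < 3 → 'short' else 'long'; count each bucket.

long | 6 ; short | 6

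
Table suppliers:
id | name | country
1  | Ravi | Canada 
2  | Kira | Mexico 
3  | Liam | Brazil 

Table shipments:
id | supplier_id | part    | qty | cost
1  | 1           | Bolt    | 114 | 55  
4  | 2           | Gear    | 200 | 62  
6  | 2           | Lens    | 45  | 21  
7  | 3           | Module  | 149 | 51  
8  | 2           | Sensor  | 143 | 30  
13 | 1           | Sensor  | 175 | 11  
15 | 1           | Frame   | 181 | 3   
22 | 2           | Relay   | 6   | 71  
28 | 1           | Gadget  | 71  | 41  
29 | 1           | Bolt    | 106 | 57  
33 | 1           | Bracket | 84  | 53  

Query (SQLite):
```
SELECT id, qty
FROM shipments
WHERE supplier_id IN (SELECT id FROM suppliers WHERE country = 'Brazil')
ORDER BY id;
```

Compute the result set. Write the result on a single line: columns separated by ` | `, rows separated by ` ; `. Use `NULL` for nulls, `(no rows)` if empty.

Inner query: suppliers.id where country = 'Brazil'.
Outer: keep shipments rows whose supplier_id is in that set.
Inner query → {3}

7 | 149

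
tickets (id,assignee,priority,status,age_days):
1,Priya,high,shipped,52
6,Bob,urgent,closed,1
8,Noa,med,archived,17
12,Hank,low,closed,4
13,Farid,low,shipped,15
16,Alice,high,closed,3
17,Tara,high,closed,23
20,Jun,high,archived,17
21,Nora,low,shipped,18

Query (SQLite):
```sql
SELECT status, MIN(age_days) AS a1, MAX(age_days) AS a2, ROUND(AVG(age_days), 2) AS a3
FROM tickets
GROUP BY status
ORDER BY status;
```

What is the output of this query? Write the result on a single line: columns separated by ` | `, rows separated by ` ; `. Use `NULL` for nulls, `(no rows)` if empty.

Group tickets by status.
Per group compute: MIN(age_days), MAX(age_days), ROUND(AVG(age_days), 2).
  archived: ids {8, 20} → MIN(age_days)=17, MAX(age_days)=17, ROUND(AVG(age_days), 2)=17
  closed: ids {6, 12, 16, 17} → MIN(age_days)=1, MAX(age_days)=23, ROUND(AVG(age_days), 2)=7.75
  shipped: ids {1, 13, 21} → MIN(age_days)=15, MAX(age_days)=52, ROUND(AVG(age_days), 2)=28.33

archived | 17 | 17 | 17 ; closed | 1 | 23 | 7.75 ; shipped | 15 | 52 | 28.33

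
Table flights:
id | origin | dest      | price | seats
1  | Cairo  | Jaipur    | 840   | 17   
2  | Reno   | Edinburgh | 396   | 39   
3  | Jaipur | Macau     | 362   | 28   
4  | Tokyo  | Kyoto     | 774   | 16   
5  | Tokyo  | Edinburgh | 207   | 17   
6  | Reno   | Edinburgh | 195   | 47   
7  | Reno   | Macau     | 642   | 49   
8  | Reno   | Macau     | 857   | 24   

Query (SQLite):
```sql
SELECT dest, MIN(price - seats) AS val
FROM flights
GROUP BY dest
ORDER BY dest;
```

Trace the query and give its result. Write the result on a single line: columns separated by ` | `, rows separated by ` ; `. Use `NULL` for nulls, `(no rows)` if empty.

Edinburgh | 148 ; Jaipur | 823 ; Kyoto | 758 ; Macau | 334

For each row compute price - seats.
Group by dest; take MIN of the expression per group.
  Edinburgh: ids {2, 5, 6} → MIN(price - seats)=148
  Jaipur: ids {1} → MIN(price - seats)=823
  Kyoto: ids {4} → MIN(price - seats)=758
  Macau: ids {3, 7, 8} → MIN(price - seats)=334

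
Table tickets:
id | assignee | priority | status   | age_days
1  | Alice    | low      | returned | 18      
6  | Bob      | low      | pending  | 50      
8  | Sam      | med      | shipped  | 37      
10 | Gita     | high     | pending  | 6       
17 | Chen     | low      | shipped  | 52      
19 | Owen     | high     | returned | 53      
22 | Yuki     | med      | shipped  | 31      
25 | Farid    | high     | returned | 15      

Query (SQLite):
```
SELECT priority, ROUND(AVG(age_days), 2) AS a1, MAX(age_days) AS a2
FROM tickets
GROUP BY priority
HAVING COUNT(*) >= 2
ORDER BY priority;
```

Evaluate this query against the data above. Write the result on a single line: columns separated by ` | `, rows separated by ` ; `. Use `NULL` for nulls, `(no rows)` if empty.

high | 24.67 | 53 ; low | 40 | 52 ; med | 34 | 37

Group tickets by priority.
Per group compute: ROUND(AVG(age_days), 2), MAX(age_days).
HAVING: drop groups with fewer than 2 rows.
  high: ids {10, 19, 25} → ROUND(AVG(age_days), 2)=24.67, MAX(age_days)=53
  low: ids {1, 6, 17} → ROUND(AVG(age_days), 2)=40, MAX(age_days)=52
  med: ids {8, 22} → ROUND(AVG(age_days), 2)=34, MAX(age_days)=37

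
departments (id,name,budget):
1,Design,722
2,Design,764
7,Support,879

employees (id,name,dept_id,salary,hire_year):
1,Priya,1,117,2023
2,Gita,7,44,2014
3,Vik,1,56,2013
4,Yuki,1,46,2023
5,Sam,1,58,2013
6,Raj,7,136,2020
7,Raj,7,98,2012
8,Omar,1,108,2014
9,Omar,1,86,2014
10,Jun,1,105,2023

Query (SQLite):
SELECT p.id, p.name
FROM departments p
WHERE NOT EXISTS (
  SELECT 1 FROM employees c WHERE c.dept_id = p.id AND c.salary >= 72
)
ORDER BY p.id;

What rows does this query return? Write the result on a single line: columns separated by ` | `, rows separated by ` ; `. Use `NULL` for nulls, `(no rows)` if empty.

For each departments row, check whether any employees with matching dept_id has salary >= 72.
Keep rows where that is false.

2 | Design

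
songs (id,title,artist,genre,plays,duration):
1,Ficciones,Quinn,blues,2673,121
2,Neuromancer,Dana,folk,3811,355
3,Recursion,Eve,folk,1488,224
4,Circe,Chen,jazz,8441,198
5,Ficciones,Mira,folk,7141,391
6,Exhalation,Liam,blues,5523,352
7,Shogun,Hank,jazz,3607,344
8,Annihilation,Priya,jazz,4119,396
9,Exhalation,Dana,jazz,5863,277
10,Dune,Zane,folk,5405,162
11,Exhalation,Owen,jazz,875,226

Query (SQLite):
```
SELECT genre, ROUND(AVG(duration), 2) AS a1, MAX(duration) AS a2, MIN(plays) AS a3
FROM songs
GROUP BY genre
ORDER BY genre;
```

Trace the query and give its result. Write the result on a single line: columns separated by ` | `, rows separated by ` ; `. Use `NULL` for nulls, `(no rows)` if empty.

blues | 236.5 | 352 | 2673 ; folk | 283 | 391 | 1488 ; jazz | 288.2 | 396 | 875

Group songs by genre.
Per group compute: ROUND(AVG(duration), 2), MAX(duration), MIN(plays).
  blues: ids {1, 6} → ROUND(AVG(duration), 2)=236.5, MAX(duration)=352, MIN(plays)=2673
  folk: ids {2, 3, 5, 10} → ROUND(AVG(duration), 2)=283, MAX(duration)=391, MIN(plays)=1488
  jazz: ids {4, 7, 8, 9, 11} → ROUND(AVG(duration), 2)=288.2, MAX(duration)=396, MIN(plays)=875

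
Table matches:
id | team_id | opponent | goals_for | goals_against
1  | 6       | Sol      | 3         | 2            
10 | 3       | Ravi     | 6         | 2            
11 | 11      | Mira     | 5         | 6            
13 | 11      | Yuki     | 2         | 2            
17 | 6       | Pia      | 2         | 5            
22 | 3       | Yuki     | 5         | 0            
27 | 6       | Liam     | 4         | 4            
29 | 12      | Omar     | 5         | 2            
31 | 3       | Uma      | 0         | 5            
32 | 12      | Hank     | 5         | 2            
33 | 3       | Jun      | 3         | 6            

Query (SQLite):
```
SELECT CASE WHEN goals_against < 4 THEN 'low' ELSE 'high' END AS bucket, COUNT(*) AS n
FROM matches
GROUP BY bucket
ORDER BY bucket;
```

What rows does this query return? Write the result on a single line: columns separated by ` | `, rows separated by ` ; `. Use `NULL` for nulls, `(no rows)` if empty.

high | 5 ; low | 6

Bucket rows by goals_against < 4 → 'low' else 'high'; count each bucket.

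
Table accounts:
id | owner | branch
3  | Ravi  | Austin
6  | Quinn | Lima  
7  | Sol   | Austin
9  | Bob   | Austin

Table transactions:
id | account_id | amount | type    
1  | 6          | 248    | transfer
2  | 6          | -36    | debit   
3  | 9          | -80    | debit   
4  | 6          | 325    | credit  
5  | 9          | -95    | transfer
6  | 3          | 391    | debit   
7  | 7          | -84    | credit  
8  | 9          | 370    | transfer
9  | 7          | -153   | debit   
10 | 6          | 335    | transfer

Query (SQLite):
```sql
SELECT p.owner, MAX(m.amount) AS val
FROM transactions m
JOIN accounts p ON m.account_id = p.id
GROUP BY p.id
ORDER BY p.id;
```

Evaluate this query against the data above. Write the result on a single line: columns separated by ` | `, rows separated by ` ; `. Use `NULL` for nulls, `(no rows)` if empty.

Ravi | 391 ; Quinn | 335 ; Sol | -84 ; Bob | 370

Join each transactions row to its accounts via account_id.
Group joined rows by accounts.id; compute MAX(m.amount) per group.
  3: ids {6} → MAX(m.amount)=391
  6: ids {1, 2, 4, 10} → MAX(m.amount)=335
  7: ids {7, 9} → MAX(m.amount)=-84
  9: ids {3, 5, 8} → MAX(m.amount)=370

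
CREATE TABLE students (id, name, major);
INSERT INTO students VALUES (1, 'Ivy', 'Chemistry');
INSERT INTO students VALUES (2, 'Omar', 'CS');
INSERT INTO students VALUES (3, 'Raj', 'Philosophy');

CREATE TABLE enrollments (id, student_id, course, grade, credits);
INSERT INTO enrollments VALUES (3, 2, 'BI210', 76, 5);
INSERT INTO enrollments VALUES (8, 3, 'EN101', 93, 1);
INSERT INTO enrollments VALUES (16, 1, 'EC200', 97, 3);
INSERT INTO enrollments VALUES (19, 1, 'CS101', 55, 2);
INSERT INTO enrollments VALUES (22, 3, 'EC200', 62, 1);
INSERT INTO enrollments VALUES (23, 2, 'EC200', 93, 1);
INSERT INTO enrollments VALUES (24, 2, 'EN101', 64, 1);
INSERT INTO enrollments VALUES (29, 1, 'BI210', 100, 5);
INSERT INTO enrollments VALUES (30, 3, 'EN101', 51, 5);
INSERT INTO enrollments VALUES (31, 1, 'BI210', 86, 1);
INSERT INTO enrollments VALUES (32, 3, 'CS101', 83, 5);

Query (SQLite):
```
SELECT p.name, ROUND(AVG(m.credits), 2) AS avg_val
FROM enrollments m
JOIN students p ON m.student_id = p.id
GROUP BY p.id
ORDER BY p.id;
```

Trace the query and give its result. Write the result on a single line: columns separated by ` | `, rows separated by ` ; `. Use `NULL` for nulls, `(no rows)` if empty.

Join each enrollments row to its students via student_id.
Group joined rows by students.id; compute ROUND(AVG(m.credits), 2) per group.
  1: ids {16, 19, 29, 31} → ROUND(AVG(m.credits), 2)=2.75
  2: ids {3, 23, 24} → ROUND(AVG(m.credits), 2)=2.33
  3: ids {8, 22, 30, 32} → ROUND(AVG(m.credits), 2)=3

Ivy | 2.75 ; Omar | 2.33 ; Raj | 3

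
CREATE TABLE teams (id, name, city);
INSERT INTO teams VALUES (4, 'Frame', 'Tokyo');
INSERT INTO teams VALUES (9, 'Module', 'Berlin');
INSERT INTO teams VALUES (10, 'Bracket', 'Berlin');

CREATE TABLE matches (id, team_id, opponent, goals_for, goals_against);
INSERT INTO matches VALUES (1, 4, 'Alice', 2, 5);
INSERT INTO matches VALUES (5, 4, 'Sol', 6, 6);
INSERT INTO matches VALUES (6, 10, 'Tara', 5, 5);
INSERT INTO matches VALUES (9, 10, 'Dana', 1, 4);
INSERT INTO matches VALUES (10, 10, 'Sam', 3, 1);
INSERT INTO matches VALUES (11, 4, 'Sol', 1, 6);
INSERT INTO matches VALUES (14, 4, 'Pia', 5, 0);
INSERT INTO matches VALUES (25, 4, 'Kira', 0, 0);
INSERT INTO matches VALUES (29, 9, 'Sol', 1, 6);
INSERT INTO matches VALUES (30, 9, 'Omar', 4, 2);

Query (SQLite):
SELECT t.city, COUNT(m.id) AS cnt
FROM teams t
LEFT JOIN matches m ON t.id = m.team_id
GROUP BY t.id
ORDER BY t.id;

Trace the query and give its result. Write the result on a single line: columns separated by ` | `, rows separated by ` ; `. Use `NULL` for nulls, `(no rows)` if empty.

LEFT JOIN keeps every teams row; unmatched ones get NULL for matches columns.
Group by teams.id and compute COUNT(m.id). COUNT(col) of an all-NULL group is 0.
  4: ids {1, 5, 11, 14, 25} → COUNT(m.id)=5
  9: ids {29, 30} → COUNT(m.id)=2
  10: ids {6, 9, 10} → COUNT(m.id)=3

Tokyo | 5 ; Berlin | 2 ; Berlin | 3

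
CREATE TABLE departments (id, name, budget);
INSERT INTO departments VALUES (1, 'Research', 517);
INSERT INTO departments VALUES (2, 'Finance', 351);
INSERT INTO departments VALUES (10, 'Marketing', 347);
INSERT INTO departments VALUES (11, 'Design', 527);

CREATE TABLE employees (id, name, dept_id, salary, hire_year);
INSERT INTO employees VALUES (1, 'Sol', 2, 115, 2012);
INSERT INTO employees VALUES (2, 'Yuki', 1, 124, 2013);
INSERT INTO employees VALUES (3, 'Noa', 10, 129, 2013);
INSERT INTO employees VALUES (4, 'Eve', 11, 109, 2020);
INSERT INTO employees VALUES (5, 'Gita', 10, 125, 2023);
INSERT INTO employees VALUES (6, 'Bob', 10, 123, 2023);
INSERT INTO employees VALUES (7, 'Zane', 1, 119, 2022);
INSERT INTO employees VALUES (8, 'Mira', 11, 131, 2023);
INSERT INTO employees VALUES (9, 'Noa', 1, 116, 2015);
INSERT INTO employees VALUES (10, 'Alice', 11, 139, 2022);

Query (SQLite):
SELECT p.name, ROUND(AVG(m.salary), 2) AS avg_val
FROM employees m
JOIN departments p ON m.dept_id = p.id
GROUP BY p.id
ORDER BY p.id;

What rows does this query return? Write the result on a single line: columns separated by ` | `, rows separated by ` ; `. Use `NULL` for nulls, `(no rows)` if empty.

Join each employees row to its departments via dept_id.
Group joined rows by departments.id; compute ROUND(AVG(m.salary), 2) per group.
  1: ids {2, 7, 9} → ROUND(AVG(m.salary), 2)=119.67
  2: ids {1} → ROUND(AVG(m.salary), 2)=115
  10: ids {3, 5, 6} → ROUND(AVG(m.salary), 2)=125.67
  11: ids {4, 8, 10} → ROUND(AVG(m.salary), 2)=126.33

Research | 119.67 ; Finance | 115 ; Marketing | 125.67 ; Design | 126.33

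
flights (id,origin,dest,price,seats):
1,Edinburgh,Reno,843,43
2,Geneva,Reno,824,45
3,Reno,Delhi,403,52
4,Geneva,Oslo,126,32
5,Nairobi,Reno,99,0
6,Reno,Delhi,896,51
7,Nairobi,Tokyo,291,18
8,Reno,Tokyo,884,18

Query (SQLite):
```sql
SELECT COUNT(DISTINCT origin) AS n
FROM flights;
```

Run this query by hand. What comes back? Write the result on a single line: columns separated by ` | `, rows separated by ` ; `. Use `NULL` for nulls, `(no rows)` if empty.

Count distinct non-NULL origin values.

4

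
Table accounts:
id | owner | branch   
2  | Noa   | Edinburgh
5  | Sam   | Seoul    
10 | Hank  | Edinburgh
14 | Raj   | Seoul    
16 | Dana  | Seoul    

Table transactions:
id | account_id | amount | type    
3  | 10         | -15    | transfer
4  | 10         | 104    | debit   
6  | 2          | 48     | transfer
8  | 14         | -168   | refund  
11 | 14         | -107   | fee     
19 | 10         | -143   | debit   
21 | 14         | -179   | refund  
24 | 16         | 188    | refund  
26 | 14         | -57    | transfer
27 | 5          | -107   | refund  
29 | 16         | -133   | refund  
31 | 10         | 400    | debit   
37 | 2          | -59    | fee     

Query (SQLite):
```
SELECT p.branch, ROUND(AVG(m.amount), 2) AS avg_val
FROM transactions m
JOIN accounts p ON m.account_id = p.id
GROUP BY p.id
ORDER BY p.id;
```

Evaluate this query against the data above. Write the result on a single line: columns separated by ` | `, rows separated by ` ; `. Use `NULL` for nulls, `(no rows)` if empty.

Join each transactions row to its accounts via account_id.
Group joined rows by accounts.id; compute ROUND(AVG(m.amount), 2) per group.
  2: ids {6, 37} → ROUND(AVG(m.amount), 2)=-5.5
  5: ids {27} → ROUND(AVG(m.amount), 2)=-107
  10: ids {3, 4, 19, 31} → ROUND(AVG(m.amount), 2)=86.5
  14: ids {8, 11, 21, 26} → ROUND(AVG(m.amount), 2)=-127.75
  16: ids {24, 29} → ROUND(AVG(m.amount), 2)=27.5

Edinburgh | -5.5 ; Seoul | -107 ; Edinburgh | 86.5 ; Seoul | -127.75 ; Seoul | 27.5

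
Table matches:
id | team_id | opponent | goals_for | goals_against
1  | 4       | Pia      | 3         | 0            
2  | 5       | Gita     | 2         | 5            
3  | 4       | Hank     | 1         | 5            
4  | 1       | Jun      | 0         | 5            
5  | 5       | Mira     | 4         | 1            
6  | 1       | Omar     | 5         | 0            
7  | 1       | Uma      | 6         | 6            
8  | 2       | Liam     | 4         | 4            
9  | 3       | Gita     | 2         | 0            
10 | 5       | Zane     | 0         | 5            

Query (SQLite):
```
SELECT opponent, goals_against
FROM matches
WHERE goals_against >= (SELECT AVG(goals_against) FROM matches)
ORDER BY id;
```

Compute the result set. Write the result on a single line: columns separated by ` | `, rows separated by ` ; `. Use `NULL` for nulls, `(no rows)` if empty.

Scalar subquery: AVG(goals_against) over all matches rows = 3.1.
Keep rows where goals_against >= that value.

Gita | 5 ; Hank | 5 ; Jun | 5 ; Uma | 6 ; Liam | 4 ; Zane | 5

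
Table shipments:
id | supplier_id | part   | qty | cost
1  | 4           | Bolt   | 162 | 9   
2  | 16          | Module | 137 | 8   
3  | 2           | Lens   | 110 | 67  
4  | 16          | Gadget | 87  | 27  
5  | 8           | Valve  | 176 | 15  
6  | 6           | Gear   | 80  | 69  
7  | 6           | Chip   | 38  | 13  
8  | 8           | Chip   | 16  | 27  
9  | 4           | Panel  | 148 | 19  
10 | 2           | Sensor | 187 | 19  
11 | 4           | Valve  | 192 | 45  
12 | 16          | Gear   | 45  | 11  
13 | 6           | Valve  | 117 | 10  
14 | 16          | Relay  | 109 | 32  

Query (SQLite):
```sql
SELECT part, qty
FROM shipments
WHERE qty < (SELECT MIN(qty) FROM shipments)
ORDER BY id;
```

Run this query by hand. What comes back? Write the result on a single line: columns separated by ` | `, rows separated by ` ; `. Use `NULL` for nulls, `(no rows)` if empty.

Scalar subquery: MIN(qty) over all shipments rows = 16.
Keep rows where qty < that value.

(no rows)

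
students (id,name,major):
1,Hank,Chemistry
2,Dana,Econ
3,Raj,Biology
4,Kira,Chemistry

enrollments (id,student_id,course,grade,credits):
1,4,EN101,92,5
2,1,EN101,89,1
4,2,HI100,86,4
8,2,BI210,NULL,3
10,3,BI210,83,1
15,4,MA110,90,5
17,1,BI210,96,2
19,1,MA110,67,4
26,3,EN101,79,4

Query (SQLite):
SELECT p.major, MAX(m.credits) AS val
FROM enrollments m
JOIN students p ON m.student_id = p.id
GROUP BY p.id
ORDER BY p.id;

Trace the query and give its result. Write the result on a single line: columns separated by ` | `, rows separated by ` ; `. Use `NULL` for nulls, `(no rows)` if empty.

Chemistry | 4 ; Econ | 4 ; Biology | 4 ; Chemistry | 5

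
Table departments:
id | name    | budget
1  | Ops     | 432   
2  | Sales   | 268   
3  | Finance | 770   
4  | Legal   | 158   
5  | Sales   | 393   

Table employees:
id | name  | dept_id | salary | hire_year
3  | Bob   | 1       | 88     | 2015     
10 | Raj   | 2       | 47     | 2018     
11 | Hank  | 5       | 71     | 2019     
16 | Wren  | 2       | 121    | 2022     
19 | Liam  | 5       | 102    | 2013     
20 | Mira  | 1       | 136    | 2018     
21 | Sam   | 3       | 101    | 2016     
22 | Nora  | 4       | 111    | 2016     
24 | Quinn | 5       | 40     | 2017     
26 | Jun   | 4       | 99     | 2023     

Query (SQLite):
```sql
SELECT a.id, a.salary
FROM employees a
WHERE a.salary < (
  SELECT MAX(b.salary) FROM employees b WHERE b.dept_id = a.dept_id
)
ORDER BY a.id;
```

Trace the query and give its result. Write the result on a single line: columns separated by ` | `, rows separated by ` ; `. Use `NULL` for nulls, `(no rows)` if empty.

3 | 88 ; 10 | 47 ; 11 | 71 ; 24 | 40 ; 26 | 99

For each employees row a, compute MAX(salary) over rows sharing a.dept_id.
Keep row a if a.salary < that per-group MAX.
  dept_id=1: MAX(salary) = 136
  dept_id=2: MAX(salary) = 121
  dept_id=3: MAX(salary) = 101
  dept_id=4: MAX(salary) = 111
  dept_id=5: MAX(salary) = 102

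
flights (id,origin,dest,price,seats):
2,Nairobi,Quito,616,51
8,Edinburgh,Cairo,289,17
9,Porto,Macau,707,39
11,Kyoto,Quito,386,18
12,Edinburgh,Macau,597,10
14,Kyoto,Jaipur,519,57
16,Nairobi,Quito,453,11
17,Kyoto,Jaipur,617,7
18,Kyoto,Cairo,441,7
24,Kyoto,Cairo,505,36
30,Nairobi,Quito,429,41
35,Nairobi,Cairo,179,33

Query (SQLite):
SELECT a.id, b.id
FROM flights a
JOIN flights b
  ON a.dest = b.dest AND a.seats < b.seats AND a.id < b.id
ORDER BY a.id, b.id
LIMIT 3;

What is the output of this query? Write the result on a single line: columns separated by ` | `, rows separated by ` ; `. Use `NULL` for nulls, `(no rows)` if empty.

Pairs (a,b) with same dest, a.seats < b.seats, a.id < b.id.
dest groups: Cairo:{8,18,24,35} Jaipur:{14,17} Macau:{9,12} Quito:{2,11,16,30}
Ordered by (a.id, b.id); first 3.

8 | 24 ; 8 | 35 ; 11 | 30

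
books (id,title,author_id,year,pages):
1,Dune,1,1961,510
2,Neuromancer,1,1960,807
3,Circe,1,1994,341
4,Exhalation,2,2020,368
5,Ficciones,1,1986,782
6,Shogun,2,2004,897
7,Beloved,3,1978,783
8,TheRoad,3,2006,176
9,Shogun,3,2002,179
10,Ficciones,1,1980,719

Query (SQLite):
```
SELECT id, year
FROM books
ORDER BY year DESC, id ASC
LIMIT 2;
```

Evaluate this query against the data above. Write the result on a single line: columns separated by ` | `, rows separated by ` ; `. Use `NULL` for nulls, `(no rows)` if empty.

4 | 2020 ; 8 | 2006

Sort by year desc, tiebreak id asc: (2020, id=4), (2006, id=8), (2004, id=6), (2002, id=9), (1994, id=3) …. Take first 2.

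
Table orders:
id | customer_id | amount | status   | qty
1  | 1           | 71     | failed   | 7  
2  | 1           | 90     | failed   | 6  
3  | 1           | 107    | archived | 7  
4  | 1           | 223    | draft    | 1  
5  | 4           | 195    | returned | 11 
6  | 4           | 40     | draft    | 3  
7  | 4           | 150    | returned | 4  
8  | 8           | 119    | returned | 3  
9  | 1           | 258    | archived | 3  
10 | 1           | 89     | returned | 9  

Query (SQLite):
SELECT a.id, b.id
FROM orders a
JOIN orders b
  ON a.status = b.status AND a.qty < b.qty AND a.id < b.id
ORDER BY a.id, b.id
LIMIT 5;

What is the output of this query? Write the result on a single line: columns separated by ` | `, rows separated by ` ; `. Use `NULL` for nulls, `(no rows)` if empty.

Pairs (a,b) with same status, a.qty < b.qty, a.id < b.id.
status groups: archived:{3,9} draft:{4,6} failed:{1,2} returned:{5,7,8,10}
Ordered by (a.id, b.id); first 5.

4 | 6 ; 7 | 10 ; 8 | 10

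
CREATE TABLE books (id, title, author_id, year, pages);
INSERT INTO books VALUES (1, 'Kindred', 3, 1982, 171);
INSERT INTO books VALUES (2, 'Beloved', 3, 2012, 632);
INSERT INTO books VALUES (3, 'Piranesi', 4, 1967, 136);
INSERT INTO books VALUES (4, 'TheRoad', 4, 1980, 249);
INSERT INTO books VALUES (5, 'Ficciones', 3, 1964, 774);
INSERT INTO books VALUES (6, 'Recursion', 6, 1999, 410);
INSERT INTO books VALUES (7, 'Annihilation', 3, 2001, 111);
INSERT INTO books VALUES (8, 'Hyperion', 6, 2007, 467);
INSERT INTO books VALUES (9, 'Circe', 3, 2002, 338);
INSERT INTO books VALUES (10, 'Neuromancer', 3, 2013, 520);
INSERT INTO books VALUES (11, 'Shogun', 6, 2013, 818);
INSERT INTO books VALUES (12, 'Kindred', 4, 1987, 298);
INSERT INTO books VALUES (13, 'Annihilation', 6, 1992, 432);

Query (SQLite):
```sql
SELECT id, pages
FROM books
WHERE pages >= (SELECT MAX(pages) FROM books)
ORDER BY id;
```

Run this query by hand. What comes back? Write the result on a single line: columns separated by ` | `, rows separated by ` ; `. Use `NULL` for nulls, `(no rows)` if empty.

Scalar subquery: MAX(pages) over all books rows = 818.
Keep rows where pages >= that value.

11 | 818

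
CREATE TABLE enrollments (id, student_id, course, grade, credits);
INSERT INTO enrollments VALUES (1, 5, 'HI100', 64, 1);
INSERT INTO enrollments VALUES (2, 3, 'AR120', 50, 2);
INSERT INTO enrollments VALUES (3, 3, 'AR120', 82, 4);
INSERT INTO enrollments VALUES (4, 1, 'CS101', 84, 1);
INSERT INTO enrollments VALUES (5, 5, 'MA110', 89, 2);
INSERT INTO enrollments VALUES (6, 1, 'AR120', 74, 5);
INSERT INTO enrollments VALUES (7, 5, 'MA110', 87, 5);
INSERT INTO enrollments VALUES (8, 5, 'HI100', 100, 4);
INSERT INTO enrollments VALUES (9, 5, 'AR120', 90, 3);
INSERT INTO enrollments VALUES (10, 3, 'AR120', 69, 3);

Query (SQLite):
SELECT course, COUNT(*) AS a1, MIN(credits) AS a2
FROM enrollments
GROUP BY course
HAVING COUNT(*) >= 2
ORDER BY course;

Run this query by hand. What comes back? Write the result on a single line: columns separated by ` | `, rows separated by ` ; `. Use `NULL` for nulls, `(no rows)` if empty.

Group enrollments by course.
Per group compute: COUNT(*), MIN(credits).
HAVING: drop groups with fewer than 2 rows.
  AR120: ids {2, 3, 6, 9, 10} → COUNT(*)=5, MIN(credits)=2
  CS101: ids {4} → COUNT(*)=1, MIN(credits)=1
  HI100: ids {1, 8} → COUNT(*)=2, MIN(credits)=1
  MA110: ids {5, 7} → COUNT(*)=2, MIN(credits)=2

AR120 | 5 | 2 ; HI100 | 2 | 1 ; MA110 | 2 | 2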